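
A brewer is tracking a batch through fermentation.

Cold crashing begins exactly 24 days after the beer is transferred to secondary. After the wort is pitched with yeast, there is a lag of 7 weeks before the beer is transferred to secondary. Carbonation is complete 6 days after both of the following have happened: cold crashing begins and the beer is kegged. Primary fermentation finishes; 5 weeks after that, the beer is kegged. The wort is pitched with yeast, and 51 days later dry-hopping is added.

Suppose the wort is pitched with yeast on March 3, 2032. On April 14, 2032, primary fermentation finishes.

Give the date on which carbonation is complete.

The wort is pitched with yeast: Mar 3, 2032.
The beer is transferred to secondary: Mar 3, 2032 + 7 weeks = Apr 21, 2032.
Cold crashing begins: Apr 21, 2032 + 24 days = May 15, 2032.
Primary fermentation finishes: Apr 14, 2032.
The beer is kegged: Apr 14, 2032 + 5 weeks = May 19, 2032.
Both prerequisites met — cold crashing begins (May 15, 2032), the beer is kegged (May 19, 2032); the later is May 19, 2032.
Carbonation is complete: May 19, 2032 + 6 days = May 25, 2032.

May 25, 2032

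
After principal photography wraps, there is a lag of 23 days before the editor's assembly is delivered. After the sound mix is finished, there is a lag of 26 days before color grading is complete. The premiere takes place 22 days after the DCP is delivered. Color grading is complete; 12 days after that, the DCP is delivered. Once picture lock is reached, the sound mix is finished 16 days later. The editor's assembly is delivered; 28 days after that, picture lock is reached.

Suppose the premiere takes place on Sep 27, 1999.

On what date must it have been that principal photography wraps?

May 23, 1999

The premiere takes place: Sep 27, 1999.
The DCP is delivered: Sep 27, 1999 − 22 days = Sep 5, 1999.
Color grading is complete: Sep 5, 1999 − 12 days = Aug 24, 1999.
The sound mix is finished: Aug 24, 1999 − 26 days = Jul 29, 1999.
Picture lock is reached: Jul 29, 1999 − 16 days = Jul 13, 1999.
The editor's assembly is delivered: Jul 13, 1999 − 28 days = Jun 15, 1999.
Principal photography wraps: Jun 15, 1999 − 23 days = May 23, 1999.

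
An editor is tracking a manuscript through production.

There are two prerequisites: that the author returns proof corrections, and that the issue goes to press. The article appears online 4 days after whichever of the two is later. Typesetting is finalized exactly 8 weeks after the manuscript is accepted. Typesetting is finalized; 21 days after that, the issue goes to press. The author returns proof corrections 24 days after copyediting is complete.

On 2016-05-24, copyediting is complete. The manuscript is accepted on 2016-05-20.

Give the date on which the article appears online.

2016-08-09

Copyediting is complete: May 24, 2016.
The author returns proof corrections: May 24, 2016 + 24 days = Jun 17, 2016.
The manuscript is accepted: May 20, 2016.
Typesetting is finalized: May 20, 2016 + 8 weeks = Jul 15, 2016.
The issue goes to press: Jul 15, 2016 + 21 days = Aug 5, 2016.
Both prerequisites met — the author returns proof corrections (Jun 17, 2016), the issue goes to press (Aug 5, 2016); the later is Aug 5, 2016.
The article appears online: Aug 5, 2016 + 4 days = Aug 9, 2016.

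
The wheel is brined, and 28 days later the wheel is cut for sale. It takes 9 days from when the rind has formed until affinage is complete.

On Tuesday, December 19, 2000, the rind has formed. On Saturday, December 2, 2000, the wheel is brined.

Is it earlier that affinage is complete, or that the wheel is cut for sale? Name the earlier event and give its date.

The rind has formed: Dec 19, 2000.
Affinage is complete: Dec 19, 2000 + 9 days = Dec 28, 2000.
The wheel is brined: Dec 2, 2000.
The wheel is cut for sale: Dec 2, 2000 + 28 days = Dec 30, 2000.
Comparing: affinage is complete on Dec 28, 2000 vs the wheel is cut for sale on Dec 30, 2000. Earlier: affinage is complete.

Affinage is complete — Thursday, December 28, 2000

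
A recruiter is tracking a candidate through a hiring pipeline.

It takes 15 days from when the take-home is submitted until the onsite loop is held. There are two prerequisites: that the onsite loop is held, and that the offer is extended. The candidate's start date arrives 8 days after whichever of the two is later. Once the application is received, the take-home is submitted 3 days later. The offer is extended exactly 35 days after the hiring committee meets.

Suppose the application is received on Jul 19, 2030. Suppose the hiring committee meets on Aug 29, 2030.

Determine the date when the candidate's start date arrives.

Oct 11, 2030

The application is received: Jul 19, 2030.
The take-home is submitted: Jul 19, 2030 + 3 days = Jul 22, 2030.
The onsite loop is held: Jul 22, 2030 + 15 days = Aug 6, 2030.
The hiring committee meets: Aug 29, 2030.
The offer is extended: Aug 29, 2030 + 35 days = Oct 3, 2030.
Both prerequisites met — the onsite loop is held (Aug 6, 2030), the offer is extended (Oct 3, 2030); the later is Oct 3, 2030.
The candidate's start date arrives: Oct 3, 2030 + 8 days = Oct 11, 2030.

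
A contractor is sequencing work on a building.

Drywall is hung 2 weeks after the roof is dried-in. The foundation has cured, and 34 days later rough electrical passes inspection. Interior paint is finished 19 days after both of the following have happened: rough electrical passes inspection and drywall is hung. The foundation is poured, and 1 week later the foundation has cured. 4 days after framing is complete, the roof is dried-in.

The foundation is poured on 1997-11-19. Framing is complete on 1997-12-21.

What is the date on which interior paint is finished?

1998-01-27

The foundation is poured: Nov 19, 1997.
The foundation has cured: Nov 19, 1997 + 1 week = Nov 26, 1997.
Rough electrical passes inspection: Nov 26, 1997 + 34 days = Dec 30, 1997.
Framing is complete: Dec 21, 1997.
The roof is dried-in: Dec 21, 1997 + 4 days = Dec 25, 1997.
Drywall is hung: Dec 25, 1997 + 2 weeks = Jan 8, 1998.
Both prerequisites met — rough electrical passes inspection (Dec 30, 1997), drywall is hung (Jan 8, 1998); the later is Jan 8, 1998.
Interior paint is finished: Jan 8, 1998 + 19 days = Jan 27, 1998.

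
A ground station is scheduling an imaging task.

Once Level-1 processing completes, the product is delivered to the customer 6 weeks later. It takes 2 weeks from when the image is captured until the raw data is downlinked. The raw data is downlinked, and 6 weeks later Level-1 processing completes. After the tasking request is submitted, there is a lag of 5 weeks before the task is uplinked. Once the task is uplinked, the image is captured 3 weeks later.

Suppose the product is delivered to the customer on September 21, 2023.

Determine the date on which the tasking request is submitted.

The product is delivered to the customer: Sep 21, 2023.
Level-1 processing completes: Sep 21, 2023 − 6 weeks = Aug 10, 2023.
The raw data is downlinked: Aug 10, 2023 − 6 weeks = Jun 29, 2023.
The image is captured: Jun 29, 2023 − 2 weeks = Jun 15, 2023.
The task is uplinked: Jun 15, 2023 − 3 weeks = May 25, 2023.
The tasking request is submitted: May 25, 2023 − 5 weeks = Apr 20, 2023.

April 20, 2023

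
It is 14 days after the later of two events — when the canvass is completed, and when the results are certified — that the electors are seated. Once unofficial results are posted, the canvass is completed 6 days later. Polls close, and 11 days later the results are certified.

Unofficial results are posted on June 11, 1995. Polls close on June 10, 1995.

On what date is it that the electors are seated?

Unofficial results are posted: Jun 11, 1995.
The canvass is completed: Jun 11, 1995 + 6 days = Jun 17, 1995.
Polls close: Jun 10, 1995.
The results are certified: Jun 10, 1995 + 11 days = Jun 21, 1995.
Both prerequisites met — the canvass is completed (Jun 17, 1995), the results are certified (Jun 21, 1995); the later is Jun 21, 1995.
The electors are seated: Jun 21, 1995 + 14 days = Jul 5, 1995.

July 5, 1995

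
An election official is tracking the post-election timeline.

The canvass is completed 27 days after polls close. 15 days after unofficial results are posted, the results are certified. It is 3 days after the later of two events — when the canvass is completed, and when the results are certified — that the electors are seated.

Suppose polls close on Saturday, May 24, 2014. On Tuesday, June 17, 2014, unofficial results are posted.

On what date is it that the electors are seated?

Polls close: May 24, 2014.
The canvass is completed: May 24, 2014 + 27 days = Jun 20, 2014.
Unofficial results are posted: Jun 17, 2014.
The results are certified: Jun 17, 2014 + 15 days = Jul 2, 2014.
Both prerequisites met — the canvass is completed (Jun 20, 2014), the results are certified (Jul 2, 2014); the later is Jul 2, 2014.
The electors are seated: Jul 2, 2014 + 3 days = Jul 5, 2014.

Saturday, July 5, 2014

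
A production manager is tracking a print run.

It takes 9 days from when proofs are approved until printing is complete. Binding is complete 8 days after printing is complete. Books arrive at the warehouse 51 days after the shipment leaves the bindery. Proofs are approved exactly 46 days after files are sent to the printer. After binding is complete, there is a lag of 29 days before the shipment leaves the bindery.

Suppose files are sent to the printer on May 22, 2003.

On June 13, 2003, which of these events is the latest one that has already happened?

Files are sent to the printer: May 22, 2003.
Proofs are approved: May 22, 2003 + 46 days = Jul 7, 2003.
Printing is complete: Jul 7, 2003 + 9 days = Jul 16, 2003.
Binding is complete: Jul 16, 2003 + 8 days = Jul 24, 2003.
The shipment leaves the bindery: Jul 24, 2003 + 29 days = Aug 22, 2003.
Books arrive at the warehouse: Aug 22, 2003 + 51 days = Oct 12, 2003.
Jun 13, 2003 falls between when files are sent to the printer (May 22, 2003) and when proofs are approved (Jul 7, 2003).

Files are sent to the printer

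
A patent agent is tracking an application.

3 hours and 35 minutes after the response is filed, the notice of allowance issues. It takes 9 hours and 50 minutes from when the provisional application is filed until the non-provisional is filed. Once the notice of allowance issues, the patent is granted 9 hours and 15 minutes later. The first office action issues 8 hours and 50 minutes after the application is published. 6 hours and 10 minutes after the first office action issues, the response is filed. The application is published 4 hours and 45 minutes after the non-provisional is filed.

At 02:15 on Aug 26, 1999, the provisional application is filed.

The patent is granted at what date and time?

20:40 on Aug 27, 1999

The provisional application is filed: 02:15 Aug 26, 1999.
The non-provisional is filed: 02:15 Aug 26, 1999 + 9h50m = 12:05 Aug 26, 1999.
The application is published: 12:05 Aug 26, 1999 + 4h45m = 16:50 Aug 26, 1999.
The first office action issues: 16:50 Aug 26, 1999 + 8h50m = 01:40 Aug 27, 1999.
The response is filed: 01:40 Aug 27, 1999 + 6h10m = 07:50 Aug 27, 1999.
The notice of allowance issues: 07:50 Aug 27, 1999 + 3h35m = 11:25 Aug 27, 1999.
The patent is granted: 11:25 Aug 27, 1999 + 9h15m = 20:40 Aug 27, 1999.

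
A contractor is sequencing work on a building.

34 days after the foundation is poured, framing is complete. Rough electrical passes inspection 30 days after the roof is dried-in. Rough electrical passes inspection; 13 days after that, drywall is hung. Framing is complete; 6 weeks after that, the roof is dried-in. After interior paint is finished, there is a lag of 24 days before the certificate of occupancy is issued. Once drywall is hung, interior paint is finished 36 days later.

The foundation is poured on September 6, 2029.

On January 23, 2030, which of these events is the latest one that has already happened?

The foundation is poured: Sep 6, 2029.
Framing is complete: Sep 6, 2029 + 34 days = Oct 10, 2029.
The roof is dried-in: Oct 10, 2029 + 6 weeks = Nov 21, 2029.
Rough electrical passes inspection: Nov 21, 2029 + 30 days = Dec 21, 2029.
Drywall is hung: Dec 21, 2029 + 13 days = Jan 3, 2030.
Interior paint is finished: Jan 3, 2030 + 36 days = Feb 8, 2030.
The certificate of occupancy is issued: Feb 8, 2030 + 24 days = Mar 4, 2030.
Jan 23, 2030 falls between when drywall is hung (Jan 3, 2030) and when interior paint is finished (Feb 8, 2030).

Drywall is hung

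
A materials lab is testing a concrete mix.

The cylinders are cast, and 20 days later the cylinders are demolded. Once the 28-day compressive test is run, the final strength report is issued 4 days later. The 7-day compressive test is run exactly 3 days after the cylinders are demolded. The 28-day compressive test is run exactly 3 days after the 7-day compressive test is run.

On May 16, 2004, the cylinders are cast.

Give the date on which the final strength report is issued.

The cylinders are cast: May 16, 2004.
The cylinders are demolded: May 16, 2004 + 20 days = Jun 5, 2004.
The 7-day compressive test is run: Jun 5, 2004 + 3 days = Jun 8, 2004.
The 28-day compressive test is run: Jun 8, 2004 + 3 days = Jun 11, 2004.
The final strength report is issued: Jun 11, 2004 + 4 days = Jun 15, 2004.

June 15, 2004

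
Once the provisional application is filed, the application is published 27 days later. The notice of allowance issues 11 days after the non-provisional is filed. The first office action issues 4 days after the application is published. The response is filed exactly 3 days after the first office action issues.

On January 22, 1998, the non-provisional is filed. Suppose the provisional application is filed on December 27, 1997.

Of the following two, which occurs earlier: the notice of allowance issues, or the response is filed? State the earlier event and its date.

The non-provisional is filed: Jan 22, 1998.
The notice of allowance issues: Jan 22, 1998 + 11 days = Feb 2, 1998.
The provisional application is filed: Dec 27, 1997.
The application is published: Dec 27, 1997 + 27 days = Jan 23, 1998.
The first office action issues: Jan 23, 1998 + 4 days = Jan 27, 1998.
The response is filed: Jan 27, 1998 + 3 days = Jan 30, 1998.
Comparing: the notice of allowance issues on Feb 2, 1998 vs the response is filed on Jan 30, 1998. Earlier: the response is filed.

The response is filed — January 30, 1998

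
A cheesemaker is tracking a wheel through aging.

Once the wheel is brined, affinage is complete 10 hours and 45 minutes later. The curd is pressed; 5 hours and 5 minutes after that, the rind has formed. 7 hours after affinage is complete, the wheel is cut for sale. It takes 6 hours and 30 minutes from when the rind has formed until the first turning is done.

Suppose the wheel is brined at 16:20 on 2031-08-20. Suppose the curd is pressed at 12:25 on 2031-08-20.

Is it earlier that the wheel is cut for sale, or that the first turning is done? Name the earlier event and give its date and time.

The wheel is brined: 16:20 Aug 20, 2031.
Affinage is complete: 16:20 Aug 20, 2031 + 10h45m = 03:05 Aug 21, 2031.
The wheel is cut for sale: 03:05 Aug 21, 2031 + 7h = 10:05 Aug 21, 2031.
The curd is pressed: 12:25 Aug 20, 2031.
The rind has formed: 12:25 Aug 20, 2031 + 5h05m = 17:30 Aug 20, 2031.
The first turning is done: 17:30 Aug 20, 2031 + 6h30m = 00:00 Aug 21, 2031.
Comparing: the wheel is cut for sale at 10:05 Aug 21, 2031 vs the first turning is done at 00:00 Aug 21, 2031. Earlier: the first turning is done.

The first turning is done — 00:00 on 2031-08-21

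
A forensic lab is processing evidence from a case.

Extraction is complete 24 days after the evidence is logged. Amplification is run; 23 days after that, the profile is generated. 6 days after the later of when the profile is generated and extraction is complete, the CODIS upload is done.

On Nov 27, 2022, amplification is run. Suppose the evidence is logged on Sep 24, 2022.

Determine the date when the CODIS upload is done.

Amplification is run: Nov 27, 2022.
The profile is generated: Nov 27, 2022 + 23 days = Dec 20, 2022.
The evidence is logged: Sep 24, 2022.
Extraction is complete: Sep 24, 2022 + 24 days = Oct 18, 2022.
Both prerequisites met — the profile is generated (Dec 20, 2022), extraction is complete (Oct 18, 2022); the later is Dec 20, 2022.
The CODIS upload is done: Dec 20, 2022 + 6 days = Dec 26, 2022.

Dec 26, 2022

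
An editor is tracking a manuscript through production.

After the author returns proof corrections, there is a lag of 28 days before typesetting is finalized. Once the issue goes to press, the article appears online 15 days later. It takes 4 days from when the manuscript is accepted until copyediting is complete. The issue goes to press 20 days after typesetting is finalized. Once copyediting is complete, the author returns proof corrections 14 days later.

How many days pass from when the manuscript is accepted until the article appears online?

Causal path: the manuscript is accepted → copyediting is complete → the author returns proof corrections → typesetting is finalized → the issue goes to press → the article appears online.
Total delay along the path: 4 + 14 + 28 + 20 + 15 = 81 days.

81 days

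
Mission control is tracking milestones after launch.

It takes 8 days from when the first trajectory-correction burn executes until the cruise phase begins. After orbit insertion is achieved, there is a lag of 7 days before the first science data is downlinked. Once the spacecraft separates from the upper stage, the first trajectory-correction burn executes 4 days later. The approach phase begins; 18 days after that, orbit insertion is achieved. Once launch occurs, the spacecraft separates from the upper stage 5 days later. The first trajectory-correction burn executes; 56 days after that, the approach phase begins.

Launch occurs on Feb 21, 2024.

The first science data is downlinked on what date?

May 21, 2024

Launch occurs: Feb 21, 2024.
The spacecraft separates from the upper stage: Feb 21, 2024 + 5 days = Feb 26, 2024.
The first trajectory-correction burn executes: Feb 26, 2024 + 4 days = Mar 1, 2024.
The approach phase begins: Mar 1, 2024 + 56 days = Apr 26, 2024.
Orbit insertion is achieved: Apr 26, 2024 + 18 days = May 14, 2024.
The first science data is downlinked: May 14, 2024 + 7 days = May 21, 2024.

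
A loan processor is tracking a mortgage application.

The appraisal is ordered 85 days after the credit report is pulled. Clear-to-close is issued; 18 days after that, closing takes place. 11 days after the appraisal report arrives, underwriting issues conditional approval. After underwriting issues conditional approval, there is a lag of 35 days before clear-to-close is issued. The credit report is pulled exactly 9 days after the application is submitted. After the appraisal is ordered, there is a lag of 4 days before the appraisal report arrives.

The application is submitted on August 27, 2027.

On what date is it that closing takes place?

The application is submitted: Aug 27, 2027.
The credit report is pulled: Aug 27, 2027 + 9 days = Sep 5, 2027.
The appraisal is ordered: Sep 5, 2027 + 85 days = Nov 29, 2027.
The appraisal report arrives: Nov 29, 2027 + 4 days = Dec 3, 2027.
Underwriting issues conditional approval: Dec 3, 2027 + 11 days = Dec 14, 2027.
Clear-to-close is issued: Dec 14, 2027 + 35 days = Jan 18, 2028.
Closing takes place: Jan 18, 2028 + 18 days = Feb 5, 2028.

February 5, 2028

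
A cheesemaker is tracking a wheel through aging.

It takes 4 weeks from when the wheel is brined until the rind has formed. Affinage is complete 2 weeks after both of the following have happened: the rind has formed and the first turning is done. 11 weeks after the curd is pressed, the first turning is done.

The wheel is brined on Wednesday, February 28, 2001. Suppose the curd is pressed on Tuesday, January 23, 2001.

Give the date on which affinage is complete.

The wheel is brined: Feb 28, 2001.
The rind has formed: Feb 28, 2001 + 4 weeks = Mar 28, 2001.
The curd is pressed: Jan 23, 2001.
The first turning is done: Jan 23, 2001 + 11 weeks = Apr 10, 2001.
Both prerequisites met — the rind has formed (Mar 28, 2001), the first turning is done (Apr 10, 2001); the later is Apr 10, 2001.
Affinage is complete: Apr 10, 2001 + 2 weeks = Apr 24, 2001.

Tuesday, April 24, 2001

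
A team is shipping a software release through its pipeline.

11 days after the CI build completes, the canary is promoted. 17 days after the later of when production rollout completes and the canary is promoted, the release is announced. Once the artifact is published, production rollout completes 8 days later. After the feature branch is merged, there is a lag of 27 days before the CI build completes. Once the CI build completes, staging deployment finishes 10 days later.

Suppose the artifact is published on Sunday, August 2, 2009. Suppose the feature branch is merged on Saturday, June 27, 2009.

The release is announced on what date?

The artifact is published: Aug 2, 2009.
Production rollout completes: Aug 2, 2009 + 8 days = Aug 10, 2009.
The feature branch is merged: Jun 27, 2009.
The CI build completes: Jun 27, 2009 + 27 days = Jul 24, 2009.
The canary is promoted: Jul 24, 2009 + 11 days = Aug 4, 2009.
Both prerequisites met — production rollout completes (Aug 10, 2009), the canary is promoted (Aug 4, 2009); the later is Aug 10, 2009.
The release is announced: Aug 10, 2009 + 17 days = Aug 27, 2009.

Thursday, August 27, 2009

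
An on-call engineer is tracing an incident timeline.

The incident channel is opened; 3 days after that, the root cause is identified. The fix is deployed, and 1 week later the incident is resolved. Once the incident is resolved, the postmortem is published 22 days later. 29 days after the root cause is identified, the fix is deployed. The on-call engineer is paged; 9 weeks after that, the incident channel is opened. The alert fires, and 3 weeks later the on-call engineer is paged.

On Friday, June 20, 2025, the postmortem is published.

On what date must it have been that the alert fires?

The postmortem is published: Jun 20, 2025.
The incident is resolved: Jun 20, 2025 − 22 days = May 29, 2025.
The fix is deployed: May 29, 2025 − 1 week = May 22, 2025.
The root cause is identified: May 22, 2025 − 29 days = Apr 23, 2025.
The incident channel is opened: Apr 23, 2025 − 3 days = Apr 20, 2025.
The on-call engineer is paged: Apr 20, 2025 − 9 weeks = Feb 16, 2025.
The alert fires: Feb 16, 2025 − 3 weeks = Jan 26, 2025.

Sunday, January 26, 2025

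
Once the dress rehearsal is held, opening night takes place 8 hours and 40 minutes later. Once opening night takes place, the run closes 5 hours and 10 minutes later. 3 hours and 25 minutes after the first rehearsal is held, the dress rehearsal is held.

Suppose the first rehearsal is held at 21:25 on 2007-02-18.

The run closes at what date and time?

The first rehearsal is held: 21:25 Feb 18, 2007.
The dress rehearsal is held: 21:25 Feb 18, 2007 + 3h25m = 00:50 Feb 19, 2007.
Opening night takes place: 00:50 Feb 19, 2007 + 8h40m = 09:30 Feb 19, 2007.
The run closes: 09:30 Feb 19, 2007 + 5h10m = 14:40 Feb 19, 2007.

14:40 on 2007-02-19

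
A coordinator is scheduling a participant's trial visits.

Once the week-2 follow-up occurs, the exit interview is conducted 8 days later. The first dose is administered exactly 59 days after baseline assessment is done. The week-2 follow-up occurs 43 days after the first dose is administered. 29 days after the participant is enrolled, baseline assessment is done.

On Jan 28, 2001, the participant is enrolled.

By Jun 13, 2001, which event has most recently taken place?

The participant is enrolled: Jan 28, 2001.
Baseline assessment is done: Jan 28, 2001 + 29 days = Feb 26, 2001.
The first dose is administered: Feb 26, 2001 + 59 days = Apr 26, 2001.
The week-2 follow-up occurs: Apr 26, 2001 + 43 days = Jun 8, 2001.
The exit interview is conducted: Jun 8, 2001 + 8 days = Jun 16, 2001.
Jun 13, 2001 falls between when the week-2 follow-up occurs (Jun 8, 2001) and when the exit interview is conducted (Jun 16, 2001).

The week-2 follow-up occurs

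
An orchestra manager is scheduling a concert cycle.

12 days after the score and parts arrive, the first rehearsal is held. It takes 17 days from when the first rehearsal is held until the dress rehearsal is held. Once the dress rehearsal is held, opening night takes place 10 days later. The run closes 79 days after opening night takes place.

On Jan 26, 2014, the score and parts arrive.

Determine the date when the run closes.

The score and parts arrive: Jan 26, 2014.
The first rehearsal is held: Jan 26, 2014 + 12 days = Feb 7, 2014.
The dress rehearsal is held: Feb 7, 2014 + 17 days = Feb 24, 2014.
Opening night takes place: Feb 24, 2014 + 10 days = Mar 6, 2014.
The run closes: Mar 6, 2014 + 79 days = May 24, 2014.

May 24, 2014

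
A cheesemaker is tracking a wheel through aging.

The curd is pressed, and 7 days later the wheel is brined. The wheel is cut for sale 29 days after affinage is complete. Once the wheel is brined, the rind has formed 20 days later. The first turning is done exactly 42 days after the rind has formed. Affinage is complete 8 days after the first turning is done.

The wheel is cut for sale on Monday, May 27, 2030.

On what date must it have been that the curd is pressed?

The wheel is cut for sale: May 27, 2030.
Affinage is complete: May 27, 2030 − 29 days = Apr 28, 2030.
The first turning is done: Apr 28, 2030 − 8 days = Apr 20, 2030.
The rind has formed: Apr 20, 2030 − 42 days = Mar 9, 2030.
The wheel is brined: Mar 9, 2030 − 20 days = Feb 17, 2030.
The curd is pressed: Feb 17, 2030 − 7 days = Feb 10, 2030.

Sunday, February 10, 2030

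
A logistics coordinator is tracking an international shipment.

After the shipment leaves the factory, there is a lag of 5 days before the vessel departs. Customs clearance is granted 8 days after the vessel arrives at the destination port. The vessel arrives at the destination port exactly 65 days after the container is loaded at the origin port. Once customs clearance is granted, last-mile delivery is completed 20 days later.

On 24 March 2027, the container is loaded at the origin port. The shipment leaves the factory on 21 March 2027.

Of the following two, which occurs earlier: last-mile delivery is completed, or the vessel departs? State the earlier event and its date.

The container is loaded at the origin port: Mar 24, 2027.
The vessel arrives at the destination port: Mar 24, 2027 + 65 days = May 28, 2027.
Customs clearance is granted: May 28, 2027 + 8 days = Jun 5, 2027.
Last-mile delivery is completed: Jun 5, 2027 + 20 days = Jun 25, 2027.
The shipment leaves the factory: Mar 21, 2027.
The vessel departs: Mar 21, 2027 + 5 days = Mar 26, 2027.
Comparing: last-mile delivery is completed on Jun 25, 2027 vs the vessel departs on Mar 26, 2027. Earlier: the vessel departs.

The vessel departs — 26 March 2027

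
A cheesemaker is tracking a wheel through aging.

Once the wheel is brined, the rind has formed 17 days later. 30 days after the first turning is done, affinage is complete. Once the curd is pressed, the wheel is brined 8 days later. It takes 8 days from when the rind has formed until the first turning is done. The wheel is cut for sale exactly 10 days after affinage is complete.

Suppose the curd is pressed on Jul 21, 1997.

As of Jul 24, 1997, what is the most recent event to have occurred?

The curd is pressed: Jul 21, 1997.
The wheel is brined: Jul 21, 1997 + 8 days = Jul 29, 1997.
The rind has formed: Jul 29, 1997 + 17 days = Aug 15, 1997.
The first turning is done: Aug 15, 1997 + 8 days = Aug 23, 1997.
Affinage is complete: Aug 23, 1997 + 30 days = Sep 22, 1997.
The wheel is cut for sale: Sep 22, 1997 + 10 days = Oct 2, 1997.
Jul 24, 1997 falls between when the curd is pressed (Jul 21, 1997) and when the wheel is brined (Jul 29, 1997).

The curd is pressed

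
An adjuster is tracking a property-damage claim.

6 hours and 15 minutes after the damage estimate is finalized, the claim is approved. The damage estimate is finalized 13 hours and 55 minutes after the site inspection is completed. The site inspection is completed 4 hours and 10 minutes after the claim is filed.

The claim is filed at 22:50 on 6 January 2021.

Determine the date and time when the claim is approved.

The claim is filed: 22:50 Jan 6, 2021.
The site inspection is completed: 22:50 Jan 6, 2021 + 4h10m = 03:00 Jan 7, 2021.
The damage estimate is finalized: 03:00 Jan 7, 2021 + 13h55m = 16:55 Jan 7, 2021.
The claim is approved: 16:55 Jan 7, 2021 + 6h15m = 23:10 Jan 7, 2021.

23:10 on 7 January 2021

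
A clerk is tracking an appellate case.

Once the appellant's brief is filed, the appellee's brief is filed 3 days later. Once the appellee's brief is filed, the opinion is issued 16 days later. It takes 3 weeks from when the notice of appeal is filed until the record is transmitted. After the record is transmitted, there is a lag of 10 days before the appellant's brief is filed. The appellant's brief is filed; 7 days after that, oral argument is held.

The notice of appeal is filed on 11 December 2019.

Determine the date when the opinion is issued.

The notice of appeal is filed: Dec 11, 2019.
The record is transmitted: Dec 11, 2019 + 3 weeks = Jan 1, 2020.
The appellant's brief is filed: Jan 1, 2020 + 10 days = Jan 11, 2020.
The appellee's brief is filed: Jan 11, 2020 + 3 days = Jan 14, 2020.
The opinion is issued: Jan 14, 2020 + 16 days = Jan 30, 2020.

30 January 2020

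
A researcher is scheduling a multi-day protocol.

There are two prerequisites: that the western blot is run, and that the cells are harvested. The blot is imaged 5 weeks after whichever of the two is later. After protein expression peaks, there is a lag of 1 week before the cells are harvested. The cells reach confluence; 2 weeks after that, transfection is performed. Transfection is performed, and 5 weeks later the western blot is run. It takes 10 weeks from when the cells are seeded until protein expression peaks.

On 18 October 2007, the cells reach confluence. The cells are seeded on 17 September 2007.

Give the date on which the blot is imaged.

10 January 2008

The cells reach confluence: Oct 18, 2007.
Transfection is performed: Oct 18, 2007 + 2 weeks = Nov 1, 2007.
The western blot is run: Nov 1, 2007 + 5 weeks = Dec 6, 2007.
The cells are seeded: Sep 17, 2007.
Protein expression peaks: Sep 17, 2007 + 10 weeks = Nov 26, 2007.
The cells are harvested: Nov 26, 2007 + 1 week = Dec 3, 2007.
Both prerequisites met — the western blot is run (Dec 6, 2007), the cells are harvested (Dec 3, 2007); the later is Dec 6, 2007.
The blot is imaged: Dec 6, 2007 + 5 weeks = Jan 10, 2008.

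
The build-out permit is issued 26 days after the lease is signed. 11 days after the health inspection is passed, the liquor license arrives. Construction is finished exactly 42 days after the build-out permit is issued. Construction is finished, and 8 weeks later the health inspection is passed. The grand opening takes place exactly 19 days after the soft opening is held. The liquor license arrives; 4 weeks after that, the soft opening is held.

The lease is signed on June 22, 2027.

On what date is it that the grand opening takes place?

December 21, 2027

The lease is signed: Jun 22, 2027.
The build-out permit is issued: Jun 22, 2027 + 26 days = Jul 18, 2027.
Construction is finished: Jul 18, 2027 + 42 days = Aug 29, 2027.
The health inspection is passed: Aug 29, 2027 + 8 weeks = Oct 24, 2027.
The liquor license arrives: Oct 24, 2027 + 11 days = Nov 4, 2027.
The soft opening is held: Nov 4, 2027 + 4 weeks = Dec 2, 2027.
The grand opening takes place: Dec 2, 2027 + 19 days = Dec 21, 2027.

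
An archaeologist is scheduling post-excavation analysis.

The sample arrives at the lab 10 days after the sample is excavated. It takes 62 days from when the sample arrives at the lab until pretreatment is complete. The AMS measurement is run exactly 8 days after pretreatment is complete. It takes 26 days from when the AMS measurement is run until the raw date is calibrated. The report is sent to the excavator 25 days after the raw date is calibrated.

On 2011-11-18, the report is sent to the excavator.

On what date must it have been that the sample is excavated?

The report is sent to the excavator: Nov 18, 2011.
The raw date is calibrated: Nov 18, 2011 − 25 days = Oct 24, 2011.
The AMS measurement is run: Oct 24, 2011 − 26 days = Sep 28, 2011.
Pretreatment is complete: Sep 28, 2011 − 8 days = Sep 20, 2011.
The sample arrives at the lab: Sep 20, 2011 − 62 days = Jul 20, 2011.
The sample is excavated: Jul 20, 2011 − 10 days = Jul 10, 2011.

2011-07-10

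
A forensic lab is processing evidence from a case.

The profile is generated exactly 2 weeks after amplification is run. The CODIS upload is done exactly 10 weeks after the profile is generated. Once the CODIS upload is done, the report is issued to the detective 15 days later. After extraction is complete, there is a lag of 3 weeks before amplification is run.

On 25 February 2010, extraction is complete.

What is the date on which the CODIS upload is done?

10 June 2010

Extraction is complete: Feb 25, 2010.
Amplification is run: Feb 25, 2010 + 3 weeks = Mar 18, 2010.
The profile is generated: Mar 18, 2010 + 2 weeks = Apr 1, 2010.
The CODIS upload is done: Apr 1, 2010 + 10 weeks = Jun 10, 2010.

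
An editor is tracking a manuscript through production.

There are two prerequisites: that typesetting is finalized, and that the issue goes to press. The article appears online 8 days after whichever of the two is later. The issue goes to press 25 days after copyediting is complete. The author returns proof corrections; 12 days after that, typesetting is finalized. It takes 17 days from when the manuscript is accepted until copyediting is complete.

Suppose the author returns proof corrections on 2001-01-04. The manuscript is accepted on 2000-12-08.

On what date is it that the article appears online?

2001-01-27

The author returns proof corrections: Jan 4, 2001.
Typesetting is finalized: Jan 4, 2001 + 12 days = Jan 16, 2001.
The manuscript is accepted: Dec 8, 2000.
Copyediting is complete: Dec 8, 2000 + 17 days = Dec 25, 2000.
The issue goes to press: Dec 25, 2000 + 25 days = Jan 19, 2001.
Both prerequisites met — typesetting is finalized (Jan 16, 2001), the issue goes to press (Jan 19, 2001); the later is Jan 19, 2001.
The article appears online: Jan 19, 2001 + 8 days = Jan 27, 2001.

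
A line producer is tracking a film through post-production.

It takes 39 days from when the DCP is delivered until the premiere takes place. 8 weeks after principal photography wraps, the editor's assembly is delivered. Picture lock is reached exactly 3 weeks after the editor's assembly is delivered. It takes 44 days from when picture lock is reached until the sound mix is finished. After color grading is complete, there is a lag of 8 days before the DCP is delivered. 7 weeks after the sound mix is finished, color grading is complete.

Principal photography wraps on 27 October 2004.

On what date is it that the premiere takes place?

Principal photography wraps: Oct 27, 2004.
The editor's assembly is delivered: Oct 27, 2004 + 8 weeks = Dec 22, 2004.
Picture lock is reached: Dec 22, 2004 + 3 weeks = Jan 12, 2005.
The sound mix is finished: Jan 12, 2005 + 44 days = Feb 25, 2005.
Color grading is complete: Feb 25, 2005 + 7 weeks = Apr 15, 2005.
The DCP is delivered: Apr 15, 2005 + 8 days = Apr 23, 2005.
The premiere takes place: Apr 23, 2005 + 39 days = Jun 1, 2005.

1 June 2005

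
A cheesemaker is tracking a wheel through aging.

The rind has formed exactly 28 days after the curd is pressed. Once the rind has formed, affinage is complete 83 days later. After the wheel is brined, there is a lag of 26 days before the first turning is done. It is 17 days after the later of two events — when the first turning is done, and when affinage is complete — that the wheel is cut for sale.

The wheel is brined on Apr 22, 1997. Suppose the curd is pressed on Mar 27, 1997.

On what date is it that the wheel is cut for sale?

Aug 2, 1997

The wheel is brined: Apr 22, 1997.
The first turning is done: Apr 22, 1997 + 26 days = May 18, 1997.
The curd is pressed: Mar 27, 1997.
The rind has formed: Mar 27, 1997 + 28 days = Apr 24, 1997.
Affinage is complete: Apr 24, 1997 + 83 days = Jul 16, 1997.
Both prerequisites met — the first turning is done (May 18, 1997), affinage is complete (Jul 16, 1997); the later is Jul 16, 1997.
The wheel is cut for sale: Jul 16, 1997 + 17 days = Aug 2, 1997.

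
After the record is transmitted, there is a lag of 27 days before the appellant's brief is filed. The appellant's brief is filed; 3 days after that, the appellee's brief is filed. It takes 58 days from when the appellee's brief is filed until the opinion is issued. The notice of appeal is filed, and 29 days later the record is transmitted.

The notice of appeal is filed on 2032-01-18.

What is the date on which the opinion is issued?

2032-05-14

The notice of appeal is filed: Jan 18, 2032.
The record is transmitted: Jan 18, 2032 + 29 days = Feb 16, 2032.
The appellant's brief is filed: Feb 16, 2032 + 27 days = Mar 14, 2032.
The appellee's brief is filed: Mar 14, 2032 + 3 days = Mar 17, 2032.
The opinion is issued: Mar 17, 2032 + 58 days = May 14, 2032.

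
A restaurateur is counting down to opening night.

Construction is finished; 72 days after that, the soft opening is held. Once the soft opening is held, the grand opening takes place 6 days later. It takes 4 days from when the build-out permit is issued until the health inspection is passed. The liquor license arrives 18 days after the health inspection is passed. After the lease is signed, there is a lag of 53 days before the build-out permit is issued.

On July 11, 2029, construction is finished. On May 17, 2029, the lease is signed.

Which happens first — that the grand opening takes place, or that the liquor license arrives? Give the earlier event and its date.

The liquor license arrives — July 31, 2029

Construction is finished: Jul 11, 2029.
The soft opening is held: Jul 11, 2029 + 72 days = Sep 21, 2029.
The grand opening takes place: Sep 21, 2029 + 6 days = Sep 27, 2029.
The lease is signed: May 17, 2029.
The build-out permit is issued: May 17, 2029 + 53 days = Jul 9, 2029.
The health inspection is passed: Jul 9, 2029 + 4 days = Jul 13, 2029.
The liquor license arrives: Jul 13, 2029 + 18 days = Jul 31, 2029.
Comparing: the grand opening takes place on Sep 27, 2029 vs the liquor license arrives on Jul 31, 2029. Earlier: the liquor license arrives.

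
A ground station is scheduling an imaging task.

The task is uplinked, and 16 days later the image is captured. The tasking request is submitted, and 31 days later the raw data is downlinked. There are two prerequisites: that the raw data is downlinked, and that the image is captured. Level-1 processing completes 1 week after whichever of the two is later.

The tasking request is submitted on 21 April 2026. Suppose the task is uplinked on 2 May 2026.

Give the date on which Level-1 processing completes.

29 May 2026

The tasking request is submitted: Apr 21, 2026.
The raw data is downlinked: Apr 21, 2026 + 31 days = May 22, 2026.
The task is uplinked: May 2, 2026.
The image is captured: May 2, 2026 + 16 days = May 18, 2026.
Both prerequisites met — the raw data is downlinked (May 22, 2026), the image is captured (May 18, 2026); the later is May 22, 2026.
Level-1 processing completes: May 22, 2026 + 1 week = May 29, 2026.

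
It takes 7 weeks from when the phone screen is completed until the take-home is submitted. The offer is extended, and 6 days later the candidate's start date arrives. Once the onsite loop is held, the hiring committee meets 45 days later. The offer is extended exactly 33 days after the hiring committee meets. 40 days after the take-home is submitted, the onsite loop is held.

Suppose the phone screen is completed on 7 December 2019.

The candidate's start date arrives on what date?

28 May 2020

The phone screen is completed: Dec 7, 2019.
The take-home is submitted: Dec 7, 2019 + 7 weeks = Jan 25, 2020.
The onsite loop is held: Jan 25, 2020 + 40 days = Mar 5, 2020.
The hiring committee meets: Mar 5, 2020 + 45 days = Apr 19, 2020.
The offer is extended: Apr 19, 2020 + 33 days = May 22, 2020.
The candidate's start date arrives: May 22, 2020 + 6 days = May 28, 2020.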